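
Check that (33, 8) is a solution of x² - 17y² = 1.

Compute x² = 33² = 1089
Compute 17y² = 17·8² = 17·64 = 1088
x² - 17y² = 1089 - 1088 = 1
Since this equals 1, (33, 8) is a solution.

Yes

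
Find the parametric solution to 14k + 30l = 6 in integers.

Step 1: Compute gcd(14, 30) = 2.
Since 2 divides 6, solutions exist.

Step 2: Find a particular solution using extended Euclidean algorithm.
We get k₀ = -6, l₀ = 3.
Check: 14*-6 + 30*3 = 6 = 6 ✓

Step 3: Write the general solution.
k = -6 + (30/2)t = -6 + 15t
l = 3 - (14/2)t = 3 - 7t
for any integer t.

k = -6 + 15t, l = 3 - 7t for integer t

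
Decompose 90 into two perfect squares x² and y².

We need to find integers x, y > 0 such that x² + y² = 90.
Trying x = 3: y² = 90 - 3² = 90 - 9 = 81
y = 9
Check: 3² + 9² = 9 + 81 = 90 ✓

90 = 3² + 9²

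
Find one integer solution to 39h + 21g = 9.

Step 1: Check solvability.
gcd(39, 21) = 3
Since 3 divides 9, solutions exist.

Step 2: Apply extended Euclidean algorithm to find gcd.
We find integers such that 39*x0 + 21*y0 = 3

Step 3: Scale the particular solution.
Multiply by 9/3 = 3:
h = -3, g = 6

Step 4: Verify.
39*(-3) + 21*(6) = 9 = 9 ✓

h = -3, g = 6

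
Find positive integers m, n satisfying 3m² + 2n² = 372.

Try small values of m and check whether (372 - 3m²)/2 is a perfect square.
m = 10: 3·10² = 300, so 2n² = 372 - 300 = 72, giving n² = 36, n = 6.
Check: 3·10² + 2·6² = 300 + 72 = 372 ✓

m = 10, n = 6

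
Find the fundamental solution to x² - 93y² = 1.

We seek the smallest positive integers (x, y) with x² - 93y² = 1, i.e., x² = 93y² + 1.
Try successive y values:
y = 1: x² = 93·1² + 1 = 94, not a perfect square
y = 2: x² = 93·2² + 1 = 373, not a perfect square
y = 3: x² = 93·3² + 1 = 838, not a perfect square
... continuing the search (or via continued fractions) ...
y = 1260: x² = 93·1260² + 1 = 147646801, x = 12151 ✓

Verify: 12151² - 93·1260² = 147646801 - 147646800 = 1 ✓

x = 12151, y = 1260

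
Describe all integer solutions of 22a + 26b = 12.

Step 1: Compute gcd(22, 26) = 2.
Since 2 divides 12, solutions exist.

Step 2: Find a particular solution using extended Euclidean algorithm.
We get a₀ = 36, b₀ = -30.
Check: 22*36 + 26*-30 = 12 = 12 ✓

Step 3: Write the general solution.
a = 36 + (26/2)t = 36 + 13t
b = -30 - (22/2)t = -30 - 11t
for any integer t.

a = 36 + 13t, b = -30 - 11t for integer t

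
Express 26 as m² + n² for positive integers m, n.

We need to find integers m, n > 0 such that m² + n² = 26.
Trying m = 1: n² = 26 - 1² = 26 - 1 = 25
n = 5
Check: 1² + 5² = 1 + 25 = 26 ✓

26 = 1² + 5²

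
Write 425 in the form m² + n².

We need to find integers m, n > 0 such that m² + n² = 425.
Trying m = 5: n² = 425 - 5² = 425 - 25 = 400
n = 20
Check: 5² + 20² = 25 + 400 = 425 ✓

425 = 5² + 20²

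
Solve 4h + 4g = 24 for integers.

Step 1: Check solvability.
gcd(4, 4) = 4
Since 4 divides 24, solutions exist.

Step 2: Apply extended Euclidean algorithm to find gcd.
We find integers such that 4*x0 + 4*y0 = 4

Step 3: Scale the particular solution.
Multiply by 24/4 = 6:
h = 0, g = 6

Step 4: Verify.
4*(0) + 4*(6) = 24 = 24 ✓

h = 0, g = 6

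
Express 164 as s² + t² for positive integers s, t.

We need to find integers s, t > 0 such that s² + t² = 164.
Trying s = 8: t² = 164 - 8² = 164 - 64 = 100
t = 10
Check: 8² + 10² = 64 + 100 = 164 ✓

164 = 8² + 10²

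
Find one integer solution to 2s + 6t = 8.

Step 1: Check solvability.
gcd(2, 6) = 2
Since 2 divides 8, solutions exist.

Step 2: Apply extended Euclidean algorithm to find gcd.
We find integers such that 2*x0 + 6*y0 = 2

Step 3: Scale the particular solution.
Multiply by 8/2 = 4:
s = 4, t = 0

Step 4: Verify.
2*(4) + 6*(0) = 8 = 8 ✓

s = 4, t = 0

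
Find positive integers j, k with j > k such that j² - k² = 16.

Factor: j² - k² = (j+k)(j-k) = 16.
We need two factors of 16 with the same parity.
Use j+k = 8 and j-k = 2 (product 8·2 = 16).
Adding: 2j = 10, so j = 5.
Subtracting: 2k = 6, so k = 3.
Check: 5² - 3² = 25 - 9 = 16 ✓

j = 5, k = 3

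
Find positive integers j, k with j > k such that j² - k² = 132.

Factor: j² - k² = (j+k)(j-k) = 132.
We need two factors of 132 with the same parity.
Use j+k = 66 and j-k = 2 (product 66·2 = 132).
Adding: 2j = 68, so j = 34.
Subtracting: 2k = 64, so k = 32.
Check: 34² - 32² = 1156 - 1024 = 132 ✓

j = 34, k = 32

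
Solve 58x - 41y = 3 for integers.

Step 1: Check solvability.
gcd(58, 41) = 1
Since 1 divides 3, solutions exist.

Step 2: Apply extended Euclidean algorithm to find gcd.
We find integers such that 58*x0 + 41*y0 = 1

Step 3: Scale the particular solution.
Multiply by 3/1 = 3:
x = -36, y = -51

Step 4: Verify.
58*(-36) - 41*(-51) = 3 = 3 ✓

x = -36, y = -51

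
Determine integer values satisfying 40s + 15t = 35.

Step 1: Check solvability.
gcd(40, 15) = 5
Since 5 divides 35, solutions exist.

Step 2: Apply extended Euclidean algorithm to find gcd.
We find integers such that 40*x0 + 15*y0 = 5

Step 3: Scale the particular solution.
Multiply by 35/5 = 7:
s = -7, t = 21

Step 4: Verify.
40*(-7) + 15*(21) = 35 = 35 ✓

s = -7, t = 21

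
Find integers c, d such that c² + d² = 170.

We need to find integers c, d > 0 such that c² + d² = 170.
Trying c = 1: d² = 170 - 1² = 170 - 1 = 169
d = 13
Check: 1² + 13² = 1 + 169 = 170 ✓

170 = 1² + 13²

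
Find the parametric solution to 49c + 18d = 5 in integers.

Step 1: Compute gcd(49, 18) = 1.
Since 1 divides 5, solutions exist.

Step 2: Find a particular solution using extended Euclidean algorithm.
We get c₀ = 35, d₀ = -95.
Check: 49*35 + 18*-95 = 5 = 5 ✓

Step 3: Write the general solution.
c = 35 + (18/1)t = 35 + 18t
d = -95 - (49/1)t = -95 - 49t
for any integer t.

c = 35 + 18t, d = -95 - 49t for integer t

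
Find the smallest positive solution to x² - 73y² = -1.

We need x² = 73y² - 1. Try successive y:
y = 1: x² = 73·1² - 1 = 72, not a perfect square
y = 2: x² = 73·2² - 1 = 291, not a perfect square
y = 3: x² = 73·3² - 1 = 656, not a perfect square
...
y = 125: x² = 73·125² - 1 = 1140624 = 1068² ✓
Check: 1068² - 73·125² = 1140624 - 1140625 = -1 ✓

x = 1068, y = 125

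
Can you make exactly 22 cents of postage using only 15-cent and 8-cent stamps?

We need non-negative x, y with 15x + 8y = 22.
gcd(15, 8) = 1 divides 22, so integer solutions exist, but checking x = 0..1 shows none with y ≥ 0.
So 22 cannot be made with non-negative stamp counts.

No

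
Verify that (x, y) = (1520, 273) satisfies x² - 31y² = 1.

Compute x² = 1520² = 2310400
Compute 31y² = 31·273² = 31·74529 = 2310399
x² - 31y² = 2310400 - 2310399 = 1
Since this equals 1, (1520, 273) is a solution.

Yes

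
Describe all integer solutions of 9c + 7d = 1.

Step 1: Compute gcd(9, 7) = 1.
Since 1 divides 1, solutions exist.

Step 2: Find a particular solution using extended Euclidean algorithm.
We get c₀ = -3, d₀ = 4.
Check: 9*-3 + 7*4 = 1 = 1 ✓

Step 3: Write the general solution.
c = -3 + (7/1)t = -3 + 7t
d = 4 - (9/1)t = 4 - 9t
for any integer t.

c = -3 + 7t, d = 4 - 9t for integer t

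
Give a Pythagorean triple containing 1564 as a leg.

We need the other leg and hypotenuse such that 1564² + x² = c².
Take x = 480, c = 1636: 1564² + 480² = 2446096 + 230400 = 2676496 = 1636² ✓
Triple: (1564, 480, 1636)

(1564, 480, 1636)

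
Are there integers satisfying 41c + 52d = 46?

Step 1: Compute gcd(41, 52).
gcd(41, 52) = 1

Step 2: Check divisibility.
Does 1 divide 46? 46 = 1 x 46, so yes.

By the theorem on linear Diophantine equations, 41c + 52d = 46 has integer solutions if and only if gcd(41, 52) divides 46. Since 1 | 46, solutions exist.

Yes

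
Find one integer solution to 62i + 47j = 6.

Step 1: Check solvability.
gcd(62, 47) = 1
Since 1 divides 6, solutions exist.

Step 2: Apply extended Euclidean algorithm to find gcd.
We find integers such that 62*x0 + 47*y0 = 1

Step 3: Scale the particular solution.
Multiply by 6/1 = 6:
i = 132, j = -174

Step 4: Verify.
62*(132) + 47*(-174) = 6 = 6 ✓

i = 132, j = -174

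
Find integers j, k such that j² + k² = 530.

We need to find integers j, k > 0 such that j² + k² = 530.
Trying j = 1: k² = 530 - 1² = 530 - 1 = 529
k = 23
Check: 1² + 23² = 1 + 529 = 530 ✓

530 = 1² + 23²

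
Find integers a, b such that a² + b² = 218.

We need to find integers a, b > 0 such that a² + b² = 218.
Trying a = 7: b² = 218 - 7² = 218 - 49 = 169
b = 13
Check: 7² + 13² = 49 + 169 = 218 ✓

218 = 7² + 13²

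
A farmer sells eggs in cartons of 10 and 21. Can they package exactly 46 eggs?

We need non-negative a, b with 10a + 21b = 46.
gcd(10, 21) = 1 divides 46, but no a in [0, 4] gives non-negative b.

No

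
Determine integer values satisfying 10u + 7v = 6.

Step 1: Check solvability.
gcd(10, 7) = 1
Since 1 divides 6, solutions exist.

Step 2: Apply extended Euclidean algorithm to find gcd.
We find integers such that 10*x0 + 7*y0 = 1

Step 3: Scale the particular solution.
Multiply by 6/1 = 6:
u = -12, v = 18

Step 4: Verify.
10*(-12) + 7*(18) = 6 = 6 ✓

u = -12, v = 18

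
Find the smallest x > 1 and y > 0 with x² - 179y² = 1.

We seek the smallest positive integers (x, y) with x² - 179y² = 1, i.e., x² = 179y² + 1.
Try successive y values:
y = 1: x² = 179·1² + 1 = 180, not a perfect square
y = 2: x² = 179·2² + 1 = 717, not a perfect square
y = 3: x² = 179·3² + 1 = 1612, not a perfect square
... continuing the search (or via continued fractions) ...
y = 313191: x² = 179·313191² + 1 = 17557859844100, x = 4190210 ✓

Verify: 4190210² - 179·313191² = 17557859844100 - 17557859844099 = 1 ✓

x = 4190210, y = 313191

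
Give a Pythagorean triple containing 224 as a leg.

We need the other leg and hypotenuse such that 224² + x² = c².
Take x = 207, c = 305: 224² + 207² = 50176 + 42849 = 93025 = 305² ✓
Triple: (207, 224, 305)

(207, 224, 305)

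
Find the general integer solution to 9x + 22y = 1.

Step 1: Compute gcd(9, 22) = 1.
Since 1 divides 1, solutions exist.

Step 2: Find a particular solution using extended Euclidean algorithm.
We get x₀ = 5, y₀ = -2.
Check: 9*5 + 22*-2 = 1 = 1 ✓

Step 3: Write the general solution.
x = 5 + (22/1)t = 5 + 22t
y = -2 - (9/1)t = -2 - 9t
for any integer t.

x = 5 + 22t, y = -2 - 9t for integer t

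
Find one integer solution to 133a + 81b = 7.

Step 1: Check solvability.
gcd(133, 81) = 1
Since 1 divides 7, solutions exist.

Step 2: Apply extended Euclidean algorithm to find gcd.
We find integers such that 133*x0 + 81*y0 = 1

Step 3: Scale the particular solution.
Multiply by 7/1 = 7:
a = -98, b = 161

Step 4: Verify.
133*(-98) + 81*(161) = 7 = 7 ✓

a = -98, b = 161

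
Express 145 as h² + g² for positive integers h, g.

We need to find integers h, g > 0 such that h² + g² = 145.
Trying h = 1: g² = 145 - 1² = 145 - 1 = 144
g = 12
Check: 1² + 12² = 1 + 144 = 145 ✓

145 = 1² + 12²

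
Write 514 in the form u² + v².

We need to find integers u, v > 0 such that u² + v² = 514.
Trying u = 15: v² = 514 - 15² = 514 - 225 = 289
v = 17
Check: 15² + 17² = 225 + 289 = 514 ✓

514 = 15² + 17²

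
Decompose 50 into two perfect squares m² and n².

We need to find integers m, n > 0 such that m² + n² = 50.
Trying m = 1: n² = 50 - 1² = 50 - 1 = 49
n = 7
Check: 1² + 7² = 1 + 49 = 50 ✓

50 = 1² + 7²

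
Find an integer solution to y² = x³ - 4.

Try small integer x values and check whether x³ - 4 is a perfect square.
x = 2: x³ - 4 = 2³ - 4 = 8 - 4 = 4
Is 4 a perfect square? 2² = 4 ✓
So (x, y) = (2, 2) is a solution.

x = 2, y = 2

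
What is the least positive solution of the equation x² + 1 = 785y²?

We need x² = 785y² - 1. Try successive y:
y = 1: x² = 785·1² - 1 = 784 = 28² ✓
Check: 28² - 785·1² = 784 - 785 = -1 ✓

x = 28, y = 1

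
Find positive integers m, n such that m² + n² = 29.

Search for m with 29 - m² a perfect square.
m = 2: 29 - 2² = 29 - 4 = 25 = 5² ✓
So m = 2, n = 5.

m = 2, n = 5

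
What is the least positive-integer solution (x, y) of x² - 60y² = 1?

We seek the smallest positive integers (x, y) with x² - 60y² = 1, i.e., x² = 60y² + 1.
Try successive y values:
y = 1: x² = 60·1² + 1 = 61, not a perfect square
y = 2: x² = 60·2² + 1 = 241, not a perfect square
y = 3: x² = 60·3² + 1 = 541, not a perfect square
... continuing the search (or via continued fractions) ...
y = 4: x² = 60·4² + 1 = 961, x = 31 ✓

Verify: 31² - 60·4² = 961 - 960 = 1 ✓

x = 31, y = 4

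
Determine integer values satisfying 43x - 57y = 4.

Step 1: Check solvability.
gcd(43, 57) = 1
Since 1 divides 4, solutions exist.

Step 2: Apply extended Euclidean algorithm to find gcd.
We find integers such that 43*x0 + 57*y0 = 1

Step 3: Scale the particular solution.
Multiply by 4/1 = 4:
x = 16, y = 12

Step 4: Verify.
43*(16) - 57*(12) = 4 = 4 ✓

x = 16, y = 12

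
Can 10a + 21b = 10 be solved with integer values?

Step 1: Compute gcd(10, 21).
gcd(10, 21) = 1

Step 2: Check divisibility.
Does 1 divide 10? 10 = 1 x 10, so yes.

By the theorem on linear Diophantine equations, 10a + 21b = 10 has integer solutions if and only if gcd(10, 21) divides 10. Since 1 | 10, solutions exist.

Yes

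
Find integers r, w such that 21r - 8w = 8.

Step 1: Check solvability.
gcd(21, 8) = 1
Since 1 divides 8, solutions exist.

Step 2: Apply extended Euclidean algorithm to find gcd.
We find integers such that 21*x0 + 8*y0 = 1

Step 3: Scale the particular solution.
Multiply by 8/1 = 8:
r = -24, w = -64

Step 4: Verify.
21*(-24) - 8*(-64) = 8 = 8 ✓

r = -24, w = -64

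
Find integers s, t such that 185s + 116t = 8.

Step 1: Check solvability.
gcd(185, 116) = 1
Since 1 divides 8, solutions exist.

Step 2: Apply extended Euclidean algorithm to find gcd.
We find integers such that 185*x0 + 116*y0 = 1

Step 3: Scale the particular solution.
Multiply by 8/1 = 8:
s = 296, t = -472

Step 4: Verify.
185*(296) + 116*(-472) = 8 = 8 ✓

s = 296, t = -472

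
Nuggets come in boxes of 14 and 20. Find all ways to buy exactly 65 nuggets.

We need non-negative integers (x, y) with 14x + 20y = 65.
For each x in 0..4, check if 65 - 14x is a non-negative multiple of 20.
No x yields an integer y ≥ 0.

No solution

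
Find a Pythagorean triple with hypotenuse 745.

We need a² + b² = 745² = 555025.
Trying: 713² + 216² = 508369 + 46656 = 555025 ✓

(713, 216, 745)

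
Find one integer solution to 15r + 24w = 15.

Step 1: Check solvability.
gcd(15, 24) = 3
Since 3 divides 15, solutions exist.

Step 2: Apply extended Euclidean algorithm to find gcd.
We find integers such that 15*x0 + 24*y0 = 3

Step 3: Scale the particular solution.
Multiply by 15/3 = 5:
r = -15, w = 10

Step 4: Verify.
15*(-15) + 24*(10) = 15 = 15 ✓

r = -15, w = 10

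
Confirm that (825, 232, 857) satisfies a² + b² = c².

Compute a² + b² = 825² + 232² = 680625 + 53824 = 734449
Compute c² = 857² = 734449
Since 734449 = 734449, confirmed.

Yes, it is a Pythagorean triple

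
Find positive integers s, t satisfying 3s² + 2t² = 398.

Try small values of s and check whether (398 - 3s²)/2 is a perfect square.
s = 10: 3·10² = 300, so 2t² = 398 - 300 = 98, giving t² = 49, t = 7.
Check: 3·10² + 2·7² = 300 + 98 = 398 ✓

s = 10, t = 7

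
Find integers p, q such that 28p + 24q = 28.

Step 1: Check solvability.
gcd(28, 24) = 4
Since 4 divides 28, solutions exist.

Step 2: Apply extended Euclidean algorithm to find gcd.
We find integers such that 28*x0 + 24*y0 = 4

Step 3: Scale the particular solution.
Multiply by 28/4 = 7:
p = 7, q = -7

Step 4: Verify.
28*(7) + 24*(-7) = 28 = 28 ✓

p = 7, q = -7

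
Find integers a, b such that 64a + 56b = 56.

Step 1: Check solvability.
gcd(64, 56) = 8
Since 8 divides 56, solutions exist.

Step 2: Apply extended Euclidean algorithm to find gcd.
We find integers such that 64*x0 + 56*y0 = 8

Step 3: Scale the particular solution.
Multiply by 56/8 = 7:
a = 7, b = -7

Step 4: Verify.
64*(7) + 56*(-7) = 56 = 56 ✓

a = 7, b = -7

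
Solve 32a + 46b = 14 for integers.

Step 1: Check solvability.
gcd(32, 46) = 2
Since 2 divides 14, solutions exist.

Step 2: Apply extended Euclidean algorithm to find gcd.
We find integers such that 32*x0 + 46*y0 = 2

Step 3: Scale the particular solution.
Multiply by 14/2 = 7:
a = -70, b = 49

Step 4: Verify.
32*(-70) + 46*(49) = 14 = 14 ✓

a = -70, b = 49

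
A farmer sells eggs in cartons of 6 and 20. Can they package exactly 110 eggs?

We need non-negative a, b with 6a + 20b = 110.
gcd(6, 20) = 2 divides 110.
Try a = 5: 20b = 110 - 30 = 80, so b = 4.
One way: 5 cartons of 6 and 4 cartons of 20.

Yes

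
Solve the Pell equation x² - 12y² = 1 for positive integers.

We seek the smallest positive integers (x, y) with x² - 12y² = 1, i.e., x² = 12y² + 1.
Try successive y values:
y = 1: x² = 12·1² + 1 = 13, not a perfect square
y = 2: x² = 12·2² + 1 = 49, x = 7 ✓

Verify: 7² - 12·2² = 49 - 48 = 1 ✓

x = 7, y = 2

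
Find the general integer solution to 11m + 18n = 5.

Step 1: Compute gcd(11, 18) = 1.
Since 1 divides 5, solutions exist.

Step 2: Find a particular solution using extended Euclidean algorithm.
We get m₀ = 25, n₀ = -15.
Check: 11*25 + 18*-15 = 5 = 5 ✓

Step 3: Write the general solution.
m = 25 + (18/1)t = 25 + 18t
n = -15 - (11/1)t = -15 - 11t
for any integer t.

m = 25 + 18t, n = -15 - 11t for integer t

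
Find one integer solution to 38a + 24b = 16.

Step 1: Check solvability.
gcd(38, 24) = 2
Since 2 divides 16, solutions exist.

Step 2: Apply extended Euclidean algorithm to find gcd.
We find integers such that 38*x0 + 24*y0 = 2

Step 3: Scale the particular solution.
Multiply by 16/2 = 8:
a = -40, b = 64

Step 4: Verify.
38*(-40) + 24*(64) = 16 = 16 ✓

a = -40, b = 64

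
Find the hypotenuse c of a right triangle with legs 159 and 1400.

c² = a² + b² = 159² + 1400² = 25281 + 1960000 = 1985281
c = sqrt(1985281) = 1409

1409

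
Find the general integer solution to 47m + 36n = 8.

Step 1: Compute gcd(47, 36) = 1.
Since 1 divides 8, solutions exist.

Step 2: Find a particular solution using extended Euclidean algorithm.
We get m₀ = -104, n₀ = 136.
Check: 47*-104 + 36*136 = 8 = 8 ✓

Step 3: Write the general solution.
m = -104 + (36/1)t = -104 + 36t
n = 136 - (47/1)t = 136 - 47t
for any integer t.

m = -104 + 36t, n = 136 - 47t for integer t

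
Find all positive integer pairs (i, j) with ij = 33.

The positive divisors of 33 are: 1, 3, 11, 33.
Each divisor d gives the pair (d, 33/d):
(1, 33), (3, 11), (11, 3), (33, 1)

(1, 33), (3, 11), (11, 3), (33, 1)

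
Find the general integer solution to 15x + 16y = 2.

Step 1: Compute gcd(15, 16) = 1.
Since 1 divides 2, solutions exist.

Step 2: Find a particular solution using extended Euclidean algorithm.
We get x₀ = -2, y₀ = 2.
Check: 15*-2 + 16*2 = 2 = 2 ✓

Step 3: Write the general solution.
x = -2 + (16/1)t = -2 + 16t
y = 2 - (15/1)t = 2 - 15t
for any integer t.

x = -2 + 16t, y = 2 - 15t for integer t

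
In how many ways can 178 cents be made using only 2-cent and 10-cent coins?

We need non-negative integers (x, y) with 2x + 10y = 178.
For each x from 0 to 89, check if (178 - 2x) is a non-negative multiple of 10.
Solutions (x, y): (4,17), (9,16), (14,15), (19,14), ...
Count: 18

18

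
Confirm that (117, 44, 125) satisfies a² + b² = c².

Compute a² + b² = 117² + 44² = 13689 + 1936 = 15625
Compute c² = 125² = 15625
Since 15625 = 15625, confirmed.

Yes, it is a Pythagorean triple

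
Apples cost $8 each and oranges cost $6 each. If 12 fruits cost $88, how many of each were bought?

Let a = apples, o = oranges.
a + o = 12
8a + 6o = 88
Substitute o = 12 - a:
8a + 6(12 - a) = 88
(8 - 6)a = 88 - 72
2a = 16
a = 8, o = 12 - 8 = 4

Apples: 8, Oranges: 4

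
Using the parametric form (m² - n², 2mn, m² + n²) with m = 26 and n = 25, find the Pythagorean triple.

a = m² - n² = 26² - 25² = 676 - 625 = 51
b = 2mn = 2·26·25 = 1300
c = m² + n² = 676 + 625 = 1301
Verify: 51² + 1300² = 2601 + 1690000 = 1692601 = 1301² ✓

(51, 1300, 1301)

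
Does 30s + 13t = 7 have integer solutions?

Step 1: Compute gcd(30, 13).
gcd(30, 13) = 1

Step 2: Check divisibility.
Does 1 divide 7? 7 = 1 x 7, so yes.

By the theorem on linear Diophantine equations, 30s + 13t = 7 has integer solutions if and only if gcd(30, 13) divides 7. Since 1 | 7, solutions exist.

Yes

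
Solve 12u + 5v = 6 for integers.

Step 1: Check solvability.
gcd(12, 5) = 1
Since 1 divides 6, solutions exist.

Step 2: Apply extended Euclidean algorithm to find gcd.
We find integers such that 12*x0 + 5*y0 = 1

Step 3: Scale the particular solution.
Multiply by 6/1 = 6:
u = -12, v = 30

Step 4: Verify.
12*(-12) + 5*(30) = 6 = 6 ✓

u = -12, v = 30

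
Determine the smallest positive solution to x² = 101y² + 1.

We seek the smallest positive integers (x, y) with x² - 101y² = 1, i.e., x² = 101y² + 1.
Try successive y values:
y = 1: x² = 101·1² + 1 = 102, not a perfect square
y = 2: x² = 101·2² + 1 = 405, not a perfect square
y = 3: x² = 101·3² + 1 = 910, not a perfect square
... continuing the search (or via continued fractions) ...
y = 20: x² = 101·20² + 1 = 40401, x = 201 ✓

Verify: 201² - 101·20² = 40401 - 40400 = 1 ✓

x = 201, y = 20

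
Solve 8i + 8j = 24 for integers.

Step 1: Check solvability.
gcd(8, 8) = 8
Since 8 divides 24, solutions exist.

Step 2: Apply extended Euclidean algorithm to find gcd.
We find integers such that 8*x0 + 8*y0 = 8

Step 3: Scale the particular solution.
Multiply by 24/8 = 3:
i = 0, j = 3

Step 4: Verify.
8*(0) + 8*(3) = 24 = 24 ✓

i = 0, j = 3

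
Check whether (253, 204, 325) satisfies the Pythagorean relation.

Compute a² + b²:
253² + 204² = 64009 + 41616 = 105625
Compute c²:
325² = 105625
Since 105625 = 105625, it is a Pythagorean triple.

Yes, it is a Pythagorean triple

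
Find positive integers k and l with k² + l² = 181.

We need to find integers k, l > 0 such that k² + l² = 181.
Trying k = 9: l² = 181 - 9² = 181 - 81 = 100
l = 10
Check: 9² + 10² = 81 + 100 = 181 ✓

181 = 9² + 10²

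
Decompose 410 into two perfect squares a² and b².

We need to find integers a, b > 0 such that a² + b² = 410.
Trying a = 7: b² = 410 - 7² = 410 - 49 = 361
b = 19
Check: 7² + 19² = 49 + 361 = 410 ✓

410 = 7² + 19²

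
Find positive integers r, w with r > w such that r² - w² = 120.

Factor: r² - w² = (r+w)(r-w) = 120.
We need two factors of 120 with the same parity.
Use r+w = 60 and r-w = 2 (product 60·2 = 120).
Adding: 2r = 62, so r = 31.
Subtracting: 2w = 58, so w = 29.
Check: 31² - 29² = 961 - 841 = 120 ✓

r = 31, w = 29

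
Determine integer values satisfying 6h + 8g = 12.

Step 1: Check solvability.
gcd(6, 8) = 2
Since 2 divides 12, solutions exist.

Step 2: Apply extended Euclidean algorithm to find gcd.
We find integers such that 6*x0 + 8*y0 = 2

Step 3: Scale the particular solution.
Multiply by 12/2 = 6:
h = -6, g = 6

Step 4: Verify.
6*(-6) + 8*(6) = 12 = 12 ✓

h = -6, g = 6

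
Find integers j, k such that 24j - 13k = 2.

Step 1: Check solvability.
gcd(24, 13) = 1
Since 1 divides 2, solutions exist.

Step 2: Apply extended Euclidean algorithm to find gcd.
We find integers such that 24*x0 + 13*y0 = 1

Step 3: Scale the particular solution.
Multiply by 2/1 = 2:
j = 12, k = 22

Step 4: Verify.
24*(12) - 13*(22) = 2 = 2 ✓

j = 12, k = 22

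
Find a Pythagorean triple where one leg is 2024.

We need the other leg and hypotenuse such that 2024² + x² = c².
Take x = 1632, c = 2600: 2024² + 1632² = 4096576 + 2663424 = 6760000 = 2600² ✓
Triple: (2024, 1632, 2600)

(2024, 1632, 2600)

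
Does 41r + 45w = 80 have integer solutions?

Step 1: Compute gcd(41, 45).
gcd(41, 45) = 1

Step 2: Check divisibility.
Does 1 divide 80? 80 = 1 x 80, so yes.

By the theorem on linear Diophantine equations, 41r + 45w = 80 has integer solutions if and only if gcd(41, 45) divides 80. Since 1 | 80, solutions exist.

Yes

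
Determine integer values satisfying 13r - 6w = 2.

Step 1: Check solvability.
gcd(13, 6) = 1
Since 1 divides 2, solutions exist.

Step 2: Apply extended Euclidean algorithm to find gcd.
We find integers such that 13*x0 + 6*y0 = 1

Step 3: Scale the particular solution.
Multiply by 2/1 = 2:
r = 2, w = 4

Step 4: Verify.
13*(2) - 6*(4) = 2 = 2 ✓

r = 2, w = 4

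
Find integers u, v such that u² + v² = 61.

We need to find integers u, v > 0 such that u² + v² = 61.
Trying u = 5: v² = 61 - 5² = 61 - 25 = 36
v = 6
Check: 5² + 6² = 25 + 36 = 61 ✓

61 = 5² + 6²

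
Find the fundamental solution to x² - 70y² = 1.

We seek the smallest positive integers (x, y) with x² - 70y² = 1, i.e., x² = 70y² + 1.
Try successive y values:
y = 1: x² = 70·1² + 1 = 71, not a perfect square
y = 2: x² = 70·2² + 1 = 281, not a perfect square
y = 3: x² = 70·3² + 1 = 631, not a perfect square
... continuing the search (or via continued fractions) ...
y = 30: x² = 70·30² + 1 = 63001, x = 251 ✓

Verify: 251² - 70·30² = 63001 - 63000 = 1 ✓

x = 251, y = 30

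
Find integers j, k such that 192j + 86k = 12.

Step 1: Check solvability.
gcd(192, 86) = 2
Since 2 divides 12, solutions exist.

Step 2: Apply extended Euclidean algorithm to find gcd.
We find integers such that 192*x0 + 86*y0 = 2

Step 3: Scale the particular solution.
Multiply by 12/2 = 6:
j = 78, k = -174

Step 4: Verify.
192*(78) + 86*(-174) = 12 = 12 ✓

j = 78, k = -174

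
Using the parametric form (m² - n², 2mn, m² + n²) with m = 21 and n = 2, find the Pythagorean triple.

a = m² - n² = 21² - 2² = 441 - 4 = 437
b = 2mn = 2·21·2 = 84
c = m² + n² = 441 + 4 = 445
Verify: 437² + 84² = 190969 + 7056 = 198025 = 445² ✓

(437, 84, 445)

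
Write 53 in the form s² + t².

We need to find integers s, t > 0 such that s² + t² = 53.
Trying s = 2: t² = 53 - 2² = 53 - 4 = 49
t = 7
Check: 2² + 7² = 4 + 49 = 53 ✓

53 = 2² + 7²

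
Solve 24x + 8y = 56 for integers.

Step 1: Check solvability.
gcd(24, 8) = 8
Since 8 divides 56, solutions exist.

Step 2: Apply extended Euclidean algorithm to find gcd.
We find integers such that 24*x0 + 8*y0 = 8

Step 3: Scale the particular solution.
Multiply by 56/8 = 7:
x = 0, y = 7

Step 4: Verify.
24*(0) + 8*(7) = 56 = 56 ✓

x = 0, y = 7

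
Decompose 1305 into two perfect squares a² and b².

We need to find integers a, b > 0 such that a² + b² = 1305.
Trying a = 3: b² = 1305 - 3² = 1305 - 9 = 1296
b = 36
Check: 3² + 36² = 9 + 1296 = 1305 ✓

1305 = 3² + 36²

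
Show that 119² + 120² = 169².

Compute a² + b²:
119² + 120² = 14161 + 14400 = 28561
Compute c²:
169² = 28561
Since 28561 = 28561, it is a Pythagorean triple.

Yes, it is a Pythagorean triple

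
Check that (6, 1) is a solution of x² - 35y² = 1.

Compute x² = 6² = 36
Compute 35y² = 35·1² = 35·1 = 35
x² - 35y² = 36 - 35 = 1
Since this equals 1, (6, 1) is a solution.

Yes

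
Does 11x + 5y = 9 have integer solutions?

Step 1: Compute gcd(11, 5).
gcd(11, 5) = 1

Step 2: Check divisibility.
Does 1 divide 9? 9 = 1 x 9, so yes.

By the theorem on linear Diophantine equations, 11x + 5y = 9 has integer solutions if and only if gcd(11, 5) divides 9. Since 1 | 9, solutions exist.

Yes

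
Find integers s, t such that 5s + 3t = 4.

Step 1: Check solvability.
gcd(5, 3) = 1
Since 1 divides 4, solutions exist.

Step 2: Apply extended Euclidean algorithm to find gcd.
We find integers such that 5*x0 + 3*y0 = 1

Step 3: Scale the particular solution.
Multiply by 4/1 = 4:
s = -4, t = 8

Step 4: Verify.
5*(-4) + 3*(8) = 4 = 4 ✓

s = -4, t = 8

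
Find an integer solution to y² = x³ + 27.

Try small integer x values and check whether x³ + 27 is a perfect square.
x = -3: x³ + 27 = -3³ + 27 = -27 + 27 = 0
Is 0 a perfect square? 0² = 0 ✓
So (x, y) = (-3, 0) is a solution.

x = -3, y = 0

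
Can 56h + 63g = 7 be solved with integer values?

Step 1: Compute gcd(56, 63).
gcd(56, 63) = 7

Step 2: Check divisibility.
Does 7 divide 7? 7 = 7 x 1, so yes.

By the theorem on linear Diophantine equations, 56h + 63g = 7 has integer solutions if and only if gcd(56, 63) divides 7. Since 7 | 7, solutions exist.

Yes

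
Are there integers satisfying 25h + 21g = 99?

Step 1: Compute gcd(25, 21).
gcd(25, 21) = 1

Step 2: Check divisibility.
Does 1 divide 99? 99 = 1 x 99, so yes.

By the theorem on linear Diophantine equations, 25h + 21g = 99 has integer solutions if and only if gcd(25, 21) divides 99. Since 1 | 99, solutions exist.

Yes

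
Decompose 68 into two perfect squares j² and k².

We need to find integers j, k > 0 such that j² + k² = 68.
Trying j = 2: k² = 68 - 2² = 68 - 4 = 64
k = 8
Check: 2² + 8² = 4 + 64 = 68 ✓

68 = 2² + 8²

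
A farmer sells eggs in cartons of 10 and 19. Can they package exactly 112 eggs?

We need non-negative a, b with 10a + 19b = 112.
gcd(10, 19) = 1 divides 112, but no a in [0, 11] gives non-negative b.

No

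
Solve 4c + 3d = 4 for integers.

Step 1: Check solvability.
gcd(4, 3) = 1
Since 1 divides 4, solutions exist.

Step 2: Apply extended Euclidean algorithm to find gcd.
We find integers such that 4*x0 + 3*y0 = 1

Step 3: Scale the particular solution.
Multiply by 4/1 = 4:
c = 4, d = -4

Step 4: Verify.
4*(4) + 3*(-4) = 4 = 4 ✓

c = 4, d = -4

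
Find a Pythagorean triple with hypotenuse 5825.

We need a² + b² = 5825² = 33930625.
Trying: 2585² + 5220² = 6682225 + 27248400 = 33930625 ✓

(2585, 5220, 5825)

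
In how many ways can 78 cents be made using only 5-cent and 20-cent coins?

We need non-negative integers (x, y) with 5x + 20y = 78.
For each x from 0 to 15, check if (78 - 5x) is a non-negative multiple of 20.
Solutions (x, y): none
Count: 0

0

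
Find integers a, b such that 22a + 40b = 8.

Step 1: Check solvability.
gcd(22, 40) = 2
Since 2 divides 8, solutions exist.

Step 2: Apply extended Euclidean algorithm to find gcd.
We find integers such that 22*x0 + 40*y0 = 2

Step 3: Scale the particular solution.
Multiply by 8/2 = 4:
a = -36, b = 20

Step 4: Verify.
22*(-36) + 40*(20) = 8 = 8 ✓

a = -36, b = 20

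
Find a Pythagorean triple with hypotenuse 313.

We need a² + b² = 313² = 97969.
Trying: 25² + 312² = 625 + 97344 = 97969 ✓

(25, 312, 313)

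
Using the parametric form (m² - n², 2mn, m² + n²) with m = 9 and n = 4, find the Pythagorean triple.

a = m² - n² = 81 - 16 = 65
b = 2mn = 2·9·4 = 72
c = m² + n² = 81 + 16 = 97
Verify: 65² + 72² = 4225 + 5184 = 9409 = 97² ✓

(65, 72, 97)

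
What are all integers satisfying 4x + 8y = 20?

Step 1: Compute gcd(4, 8) = 4.
Since 4 divides 20, solutions exist.

Step 2: Find a particular solution using extended Euclidean algorithm.
We get x₀ = 5, y₀ = 0.
Check: 4*5 + 8*0 = 20 = 20 ✓

Step 3: Write the general solution.
x = 5 + (8/4)t = 5 + 2t
y = 0 - (4/4)t = 0 - 1t
for any integer t.

x = 5 + 2t, y = 0 - 1t for integer t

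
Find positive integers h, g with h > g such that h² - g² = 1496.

Factor: h² - g² = (h+g)(h-g) = 1496.
We need two factors of 1496 with the same parity.
Use h+g = 748 and h-g = 2 (product 748·2 = 1496).
Adding: 2h = 750, so h = 375.
Subtracting: 2g = 746, so g = 373.
Check: 375² - 373² = 140625 - 139129 = 1496 ✓

h = 375, g = 373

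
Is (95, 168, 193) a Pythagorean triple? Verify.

Compute a² + b² = 95² + 168² = 9025 + 28224 = 37249
Compute c² = 193² = 37249
Since 37249 = 37249, confirmed.

Yes, it is a Pythagorean triple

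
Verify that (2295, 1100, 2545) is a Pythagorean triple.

Compute a² + b²:
2295² + 1100² = 5267025 + 1210000 = 6477025
Compute c²:
2545² = 6477025
Since 6477025 = 6477025, it is a Pythagorean triple.

Yes, it is a Pythagorean triple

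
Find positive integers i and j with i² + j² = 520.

We need to find integers i, j > 0 such that i² + j² = 520.
Trying i = 6: j² = 520 - 6² = 520 - 36 = 484
j = 22
Check: 6² + 22² = 36 + 484 = 520 ✓

520 = 6² + 22²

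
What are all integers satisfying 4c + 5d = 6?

Step 1: Compute gcd(4, 5) = 1.
Since 1 divides 6, solutions exist.

Step 2: Find a particular solution using extended Euclidean algorithm.
We get c₀ = -6, d₀ = 6.
Check: 4*-6 + 5*6 = 6 = 6 ✓

Step 3: Write the general solution.
c = -6 + (5/1)t = -6 + 5t
d = 6 - (4/1)t = 6 - 4t
for any integer t.

c = -6 + 5t, d = 6 - 4t for integer t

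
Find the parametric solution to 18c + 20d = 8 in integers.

Step 1: Compute gcd(18, 20) = 2.
Since 2 divides 8, solutions exist.

Step 2: Find a particular solution using extended Euclidean algorithm.
We get c₀ = -4, d₀ = 4.
Check: 18*-4 + 20*4 = 8 = 8 ✓

Step 3: Write the general solution.
c = -4 + (20/2)t = -4 + 10t
d = 4 - (18/2)t = 4 - 9t
for any integer t.

c = -4 + 10t, d = 4 - 9t for integer t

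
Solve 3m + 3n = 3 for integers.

Step 1: Check solvability.
gcd(3, 3) = 3
Since 3 divides 3, solutions exist.

Step 2: Apply extended Euclidean algorithm to find gcd.
We find integers such that 3*x0 + 3*y0 = 3

Step 3: Scale the particular solution.
Multiply by 3/3 = 1:
m = 0, n = 1

Step 4: Verify.
3*(0) + 3*(1) = 3 = 3 ✓

m = 0, n = 1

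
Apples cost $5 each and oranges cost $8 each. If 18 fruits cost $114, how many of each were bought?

Let a = apples, o = oranges.
a + o = 18
5a + 8o = 114
Substitute o = 18 - a:
5a + 8(18 - a) = 114
(5 - 8)a = 114 - 144
-3a = -30
a = 10, o = 18 - 10 = 8

Apples: 10, Oranges: 8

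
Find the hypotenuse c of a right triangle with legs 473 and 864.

c² = a² + b² = 473² + 864² = 223729 + 746496 = 970225
c = sqrt(970225) = 985

985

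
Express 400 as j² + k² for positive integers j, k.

We need to find integers j, k > 0 such that j² + k² = 400.
Trying j = 12: k² = 400 - 12² = 400 - 144 = 256
k = 16
Check: 12² + 16² = 144 + 256 = 400 ✓

400 = 12² + 16²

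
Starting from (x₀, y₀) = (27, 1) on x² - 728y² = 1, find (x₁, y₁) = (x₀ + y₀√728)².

Solutions to x² - Dy² = 1 are generated by powers of (x₀ + y₀√D).
The next solution satisfies x₁ + y₁√728 = (x₀ + y₀√728)², giving:
x₁ = x₀² + 728y₀² = 27² + 728·1² = 729 + 728 = 1457
y₁ = 2x₀y₀ = 2·27·1 = 54

Verify: 1457² - 728·54² = 2122849 - 2122848 = 1 ✓

x = 1457, y = 54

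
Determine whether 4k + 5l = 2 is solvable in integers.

Step 1: Compute gcd(4, 5).
gcd(4, 5) = 1

Step 2: Check divisibility.
Does 1 divide 2? 2 = 1 x 2, so yes.

By the theorem on linear Diophantine equations, 4k + 5l = 2 has integer solutions if and only if gcd(4, 5) divides 2. Since 1 | 2, solutions exist.

Yes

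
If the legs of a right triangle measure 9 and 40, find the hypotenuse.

c² = a² + b² = 9² + 40² = 81 + 1600 = 1681
c = 41

41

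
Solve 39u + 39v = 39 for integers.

Step 1: Check solvability.
gcd(39, 39) = 39
Since 39 divides 39, solutions exist.

Step 2: Apply extended Euclidean algorithm to find gcd.
We find integers such that 39*x0 + 39*y0 = 39

Step 3: Scale the particular solution.
Multiply by 39/39 = 1:
u = 0, v = 1

Step 4: Verify.
39*(0) + 39*(1) = 39 = 39 ✓

u = 0, v = 1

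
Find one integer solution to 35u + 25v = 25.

Step 1: Check solvability.
gcd(35, 25) = 5
Since 5 divides 25, solutions exist.

Step 2: Apply extended Euclidean algorithm to find gcd.
We find integers such that 35*x0 + 25*y0 = 5

Step 3: Scale the particular solution.
Multiply by 25/5 = 5:
u = -10, v = 15

Step 4: Verify.
35*(-10) + 25*(15) = 25 = 25 ✓

u = -10, v = 15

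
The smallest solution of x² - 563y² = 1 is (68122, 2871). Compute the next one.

Solutions to x² - Dy² = 1 are generated by powers of (x₀ + y₀√D).
The next solution satisfies x₁ + y₁√563 = (x₀ + y₀√563)², giving:
x₁ = x₀² + 563y₀² = 68122² + 563·2871² = 4640606884 + 4640606883 = 9281213767
y₁ = 2x₀y₀ = 2·68122·2871 = 391156524

Verify: 9281213767² - 563·391156524² = 86140928988750330289 - 86140928988750330288 = 1 ✓

x = 9281213767, y = 391156524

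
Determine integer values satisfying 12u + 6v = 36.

Step 1: Check solvability.
gcd(12, 6) = 6
Since 6 divides 36, solutions exist.

Step 2: Apply extended Euclidean algorithm to find gcd.
We find integers such that 12*x0 + 6*y0 = 6

Step 3: Scale the particular solution.
Multiply by 36/6 = 6:
u = 0, v = 6

Step 4: Verify.
12*(0) + 6*(6) = 36 = 36 ✓

u = 0, v = 6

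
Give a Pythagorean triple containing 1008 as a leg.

We need the other leg and hypotenuse such that 1008² + x² = c².
Take x = 1131, c = 1515: 1008² + 1131² = 1016064 + 1279161 = 2295225 = 1515² ✓
Triple: (1131, 1008, 1515)

(1131, 1008, 1515)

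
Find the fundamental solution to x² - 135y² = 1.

We seek the smallest positive integers (x, y) with x² - 135y² = 1, i.e., x² = 135y² + 1.
Try successive y values:
y = 1: x² = 135·1² + 1 = 136, not a perfect square
y = 2: x² = 135·2² + 1 = 541, not a perfect square
y = 3: x² = 135·3² + 1 = 1216, not a perfect square
... continuing the search (or via continued fractions) ...
y = 21: x² = 135·21² + 1 = 59536, x = 244 ✓

Verify: 244² - 135·21² = 59536 - 59535 = 1 ✓

x = 244, y = 21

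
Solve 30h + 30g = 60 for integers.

Step 1: Check solvability.
gcd(30, 30) = 30
Since 30 divides 60, solutions exist.

Step 2: Apply extended Euclidean algorithm to find gcd.
We find integers such that 30*x0 + 30*y0 = 30

Step 3: Scale the particular solution.
Multiply by 60/30 = 2:
h = 0, g = 2

Step 4: Verify.
30*(0) + 30*(2) = 60 = 60 ✓

h = 0, g = 2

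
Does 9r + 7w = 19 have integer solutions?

Step 1: Compute gcd(9, 7).
gcd(9, 7) = 1

Step 2: Check divisibility.
Does 1 divide 19? 19 = 1 x 19, so yes.

By the theorem on linear Diophantine equations, 9r + 7w = 19 has integer solutions if and only if gcd(9, 7) divides 19. Since 1 | 19, solutions exist.

Yes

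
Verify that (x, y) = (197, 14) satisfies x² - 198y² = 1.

Compute x² = 197² = 38809
Compute 198y² = 198·14² = 198·196 = 38808
x² - 198y² = 38809 - 38808 = 1
Since this equals 1, (197, 14) is a solution.

Yes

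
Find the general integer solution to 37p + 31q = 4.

Step 1: Compute gcd(37, 31) = 1.
Since 1 divides 4, solutions exist.

Step 2: Find a particular solution using extended Euclidean algorithm.
We get p₀ = -20, q₀ = 24.
Check: 37*-20 + 31*24 = 4 = 4 ✓

Step 3: Write the general solution.
p = -20 + (31/1)t = -20 + 31t
q = 24 - (37/1)t = 24 - 37t
for any integer t.

p = -20 + 31t, q = 24 - 37t for integer t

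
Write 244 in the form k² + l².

We need to find integers k, l > 0 such that k² + l² = 244.
Trying k = 10: l² = 244 - 10² = 244 - 100 = 144
l = 12
Check: 10² + 12² = 100 + 144 = 244 ✓

244 = 10² + 12²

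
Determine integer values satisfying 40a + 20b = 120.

Step 1: Check solvability.
gcd(40, 20) = 20
Since 20 divides 120, solutions exist.

Step 2: Apply extended Euclidean algorithm to find gcd.
We find integers such that 40*x0 + 20*y0 = 20

Step 3: Scale the particular solution.
Multiply by 120/20 = 6:
a = 0, b = 6

Step 4: Verify.
40*(0) + 20*(6) = 120 = 120 ✓

a = 0, b = 6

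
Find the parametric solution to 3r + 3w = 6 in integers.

Step 1: Compute gcd(3, 3) = 3.
Since 3 divides 6, solutions exist.

Step 2: Find a particular solution using extended Euclidean algorithm.
We get r₀ = 0, w₀ = 2.
Check: 3*0 + 3*2 = 6 = 6 ✓

Step 3: Write the general solution.
r = 0 + (3/3)t = 0 + 1t
w = 2 - (3/3)t = 2 - 1t
for any integer t.

r = 0 + 1t, w = 2 - 1t for integer t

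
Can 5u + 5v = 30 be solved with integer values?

Step 1: Compute gcd(5, 5).
gcd(5, 5) = 5

Step 2: Check divisibility.
Does 5 divide 30? 30 = 5 x 6, so yes.

By the theorem on linear Diophantine equations, 5u + 5v = 30 has integer solutions if and only if gcd(5, 5) divides 30. Since 5 | 30, solutions exist.

Yes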